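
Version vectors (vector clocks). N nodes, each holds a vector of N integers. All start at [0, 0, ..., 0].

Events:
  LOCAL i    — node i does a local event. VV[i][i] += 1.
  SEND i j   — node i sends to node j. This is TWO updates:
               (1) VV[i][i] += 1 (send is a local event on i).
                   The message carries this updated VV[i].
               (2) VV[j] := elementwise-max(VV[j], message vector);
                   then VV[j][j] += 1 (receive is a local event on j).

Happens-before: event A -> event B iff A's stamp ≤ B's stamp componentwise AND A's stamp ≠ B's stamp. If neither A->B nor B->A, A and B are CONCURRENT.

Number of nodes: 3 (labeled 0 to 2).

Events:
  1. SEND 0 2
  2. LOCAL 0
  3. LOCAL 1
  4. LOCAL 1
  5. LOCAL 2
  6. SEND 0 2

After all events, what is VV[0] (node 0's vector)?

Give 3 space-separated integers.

Answer: 3 0 0

Derivation:
Initial: VV[0]=[0, 0, 0]
Initial: VV[1]=[0, 0, 0]
Initial: VV[2]=[0, 0, 0]
Event 1: SEND 0->2: VV[0][0]++ -> VV[0]=[1, 0, 0], msg_vec=[1, 0, 0]; VV[2]=max(VV[2],msg_vec) then VV[2][2]++ -> VV[2]=[1, 0, 1]
Event 2: LOCAL 0: VV[0][0]++ -> VV[0]=[2, 0, 0]
Event 3: LOCAL 1: VV[1][1]++ -> VV[1]=[0, 1, 0]
Event 4: LOCAL 1: VV[1][1]++ -> VV[1]=[0, 2, 0]
Event 5: LOCAL 2: VV[2][2]++ -> VV[2]=[1, 0, 2]
Event 6: SEND 0->2: VV[0][0]++ -> VV[0]=[3, 0, 0], msg_vec=[3, 0, 0]; VV[2]=max(VV[2],msg_vec) then VV[2][2]++ -> VV[2]=[3, 0, 3]
Final vectors: VV[0]=[3, 0, 0]; VV[1]=[0, 2, 0]; VV[2]=[3, 0, 3]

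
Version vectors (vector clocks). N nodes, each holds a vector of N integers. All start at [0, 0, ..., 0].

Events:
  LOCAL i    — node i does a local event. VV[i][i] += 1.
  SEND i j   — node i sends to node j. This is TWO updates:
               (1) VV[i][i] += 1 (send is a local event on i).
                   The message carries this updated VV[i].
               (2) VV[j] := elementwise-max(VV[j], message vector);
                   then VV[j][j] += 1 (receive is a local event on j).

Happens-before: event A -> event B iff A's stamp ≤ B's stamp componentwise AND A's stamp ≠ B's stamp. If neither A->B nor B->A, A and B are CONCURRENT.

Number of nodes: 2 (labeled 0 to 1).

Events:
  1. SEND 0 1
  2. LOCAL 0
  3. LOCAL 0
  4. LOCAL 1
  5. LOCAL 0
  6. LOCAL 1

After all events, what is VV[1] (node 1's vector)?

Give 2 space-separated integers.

Initial: VV[0]=[0, 0]
Initial: VV[1]=[0, 0]
Event 1: SEND 0->1: VV[0][0]++ -> VV[0]=[1, 0], msg_vec=[1, 0]; VV[1]=max(VV[1],msg_vec) then VV[1][1]++ -> VV[1]=[1, 1]
Event 2: LOCAL 0: VV[0][0]++ -> VV[0]=[2, 0]
Event 3: LOCAL 0: VV[0][0]++ -> VV[0]=[3, 0]
Event 4: LOCAL 1: VV[1][1]++ -> VV[1]=[1, 2]
Event 5: LOCAL 0: VV[0][0]++ -> VV[0]=[4, 0]
Event 6: LOCAL 1: VV[1][1]++ -> VV[1]=[1, 3]
Final vectors: VV[0]=[4, 0]; VV[1]=[1, 3]

Answer: 1 3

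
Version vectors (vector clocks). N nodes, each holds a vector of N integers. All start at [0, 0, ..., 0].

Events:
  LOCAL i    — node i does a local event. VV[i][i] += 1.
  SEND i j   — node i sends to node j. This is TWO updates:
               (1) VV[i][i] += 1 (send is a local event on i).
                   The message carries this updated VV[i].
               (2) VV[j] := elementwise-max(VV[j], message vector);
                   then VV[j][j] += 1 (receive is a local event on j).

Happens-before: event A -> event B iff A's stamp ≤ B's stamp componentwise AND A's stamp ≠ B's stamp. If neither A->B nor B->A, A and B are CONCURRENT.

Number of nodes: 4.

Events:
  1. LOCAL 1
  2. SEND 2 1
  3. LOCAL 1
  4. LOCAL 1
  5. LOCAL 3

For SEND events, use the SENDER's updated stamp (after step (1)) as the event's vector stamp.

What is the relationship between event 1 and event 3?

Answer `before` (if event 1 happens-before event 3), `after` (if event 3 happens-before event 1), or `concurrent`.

Initial: VV[0]=[0, 0, 0, 0]
Initial: VV[1]=[0, 0, 0, 0]
Initial: VV[2]=[0, 0, 0, 0]
Initial: VV[3]=[0, 0, 0, 0]
Event 1: LOCAL 1: VV[1][1]++ -> VV[1]=[0, 1, 0, 0]
Event 2: SEND 2->1: VV[2][2]++ -> VV[2]=[0, 0, 1, 0], msg_vec=[0, 0, 1, 0]; VV[1]=max(VV[1],msg_vec) then VV[1][1]++ -> VV[1]=[0, 2, 1, 0]
Event 3: LOCAL 1: VV[1][1]++ -> VV[1]=[0, 3, 1, 0]
Event 4: LOCAL 1: VV[1][1]++ -> VV[1]=[0, 4, 1, 0]
Event 5: LOCAL 3: VV[3][3]++ -> VV[3]=[0, 0, 0, 1]
Event 1 stamp: [0, 1, 0, 0]
Event 3 stamp: [0, 3, 1, 0]
[0, 1, 0, 0] <= [0, 3, 1, 0]? True
[0, 3, 1, 0] <= [0, 1, 0, 0]? False
Relation: before

Answer: before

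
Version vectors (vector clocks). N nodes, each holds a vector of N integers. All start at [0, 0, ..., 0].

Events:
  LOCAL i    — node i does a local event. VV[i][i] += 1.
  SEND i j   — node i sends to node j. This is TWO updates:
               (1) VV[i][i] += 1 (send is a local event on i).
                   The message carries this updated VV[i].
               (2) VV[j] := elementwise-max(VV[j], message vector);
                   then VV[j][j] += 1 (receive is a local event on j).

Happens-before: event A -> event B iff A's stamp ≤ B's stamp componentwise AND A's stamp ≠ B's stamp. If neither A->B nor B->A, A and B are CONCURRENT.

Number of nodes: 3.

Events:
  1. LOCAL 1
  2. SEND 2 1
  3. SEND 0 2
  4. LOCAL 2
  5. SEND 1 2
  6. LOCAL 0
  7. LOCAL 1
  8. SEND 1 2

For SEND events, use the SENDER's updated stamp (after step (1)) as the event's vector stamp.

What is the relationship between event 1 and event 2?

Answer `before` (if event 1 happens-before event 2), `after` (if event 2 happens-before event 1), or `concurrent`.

Answer: concurrent

Derivation:
Initial: VV[0]=[0, 0, 0]
Initial: VV[1]=[0, 0, 0]
Initial: VV[2]=[0, 0, 0]
Event 1: LOCAL 1: VV[1][1]++ -> VV[1]=[0, 1, 0]
Event 2: SEND 2->1: VV[2][2]++ -> VV[2]=[0, 0, 1], msg_vec=[0, 0, 1]; VV[1]=max(VV[1],msg_vec) then VV[1][1]++ -> VV[1]=[0, 2, 1]
Event 3: SEND 0->2: VV[0][0]++ -> VV[0]=[1, 0, 0], msg_vec=[1, 0, 0]; VV[2]=max(VV[2],msg_vec) then VV[2][2]++ -> VV[2]=[1, 0, 2]
Event 4: LOCAL 2: VV[2][2]++ -> VV[2]=[1, 0, 3]
Event 5: SEND 1->2: VV[1][1]++ -> VV[1]=[0, 3, 1], msg_vec=[0, 3, 1]; VV[2]=max(VV[2],msg_vec) then VV[2][2]++ -> VV[2]=[1, 3, 4]
Event 6: LOCAL 0: VV[0][0]++ -> VV[0]=[2, 0, 0]
Event 7: LOCAL 1: VV[1][1]++ -> VV[1]=[0, 4, 1]
Event 8: SEND 1->2: VV[1][1]++ -> VV[1]=[0, 5, 1], msg_vec=[0, 5, 1]; VV[2]=max(VV[2],msg_vec) then VV[2][2]++ -> VV[2]=[1, 5, 5]
Event 1 stamp: [0, 1, 0]
Event 2 stamp: [0, 0, 1]
[0, 1, 0] <= [0, 0, 1]? False
[0, 0, 1] <= [0, 1, 0]? False
Relation: concurrent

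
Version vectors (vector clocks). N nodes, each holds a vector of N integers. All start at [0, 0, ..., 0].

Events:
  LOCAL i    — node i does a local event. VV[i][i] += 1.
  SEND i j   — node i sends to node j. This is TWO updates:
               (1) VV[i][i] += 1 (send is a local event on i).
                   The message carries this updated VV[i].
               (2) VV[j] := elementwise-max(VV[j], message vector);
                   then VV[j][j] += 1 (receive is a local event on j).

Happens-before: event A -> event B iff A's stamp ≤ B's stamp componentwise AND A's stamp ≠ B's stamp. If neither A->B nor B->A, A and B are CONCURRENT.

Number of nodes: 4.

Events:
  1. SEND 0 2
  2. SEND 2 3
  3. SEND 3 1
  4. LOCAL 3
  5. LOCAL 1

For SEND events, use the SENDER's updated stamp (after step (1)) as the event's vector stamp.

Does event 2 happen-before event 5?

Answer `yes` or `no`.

Initial: VV[0]=[0, 0, 0, 0]
Initial: VV[1]=[0, 0, 0, 0]
Initial: VV[2]=[0, 0, 0, 0]
Initial: VV[3]=[0, 0, 0, 0]
Event 1: SEND 0->2: VV[0][0]++ -> VV[0]=[1, 0, 0, 0], msg_vec=[1, 0, 0, 0]; VV[2]=max(VV[2],msg_vec) then VV[2][2]++ -> VV[2]=[1, 0, 1, 0]
Event 2: SEND 2->3: VV[2][2]++ -> VV[2]=[1, 0, 2, 0], msg_vec=[1, 0, 2, 0]; VV[3]=max(VV[3],msg_vec) then VV[3][3]++ -> VV[3]=[1, 0, 2, 1]
Event 3: SEND 3->1: VV[3][3]++ -> VV[3]=[1, 0, 2, 2], msg_vec=[1, 0, 2, 2]; VV[1]=max(VV[1],msg_vec) then VV[1][1]++ -> VV[1]=[1, 1, 2, 2]
Event 4: LOCAL 3: VV[3][3]++ -> VV[3]=[1, 0, 2, 3]
Event 5: LOCAL 1: VV[1][1]++ -> VV[1]=[1, 2, 2, 2]
Event 2 stamp: [1, 0, 2, 0]
Event 5 stamp: [1, 2, 2, 2]
[1, 0, 2, 0] <= [1, 2, 2, 2]? True. Equal? False. Happens-before: True

Answer: yes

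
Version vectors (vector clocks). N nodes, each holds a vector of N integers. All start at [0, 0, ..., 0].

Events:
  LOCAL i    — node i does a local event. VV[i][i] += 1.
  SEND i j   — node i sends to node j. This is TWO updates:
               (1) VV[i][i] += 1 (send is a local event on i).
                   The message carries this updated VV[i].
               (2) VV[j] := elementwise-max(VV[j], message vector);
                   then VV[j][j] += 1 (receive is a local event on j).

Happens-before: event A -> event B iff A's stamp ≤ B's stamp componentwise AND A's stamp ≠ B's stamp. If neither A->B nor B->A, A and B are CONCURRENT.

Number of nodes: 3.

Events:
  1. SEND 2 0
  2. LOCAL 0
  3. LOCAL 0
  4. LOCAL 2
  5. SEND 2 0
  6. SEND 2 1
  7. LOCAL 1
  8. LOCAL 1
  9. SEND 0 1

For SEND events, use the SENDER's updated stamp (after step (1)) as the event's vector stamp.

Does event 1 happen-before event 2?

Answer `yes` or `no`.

Answer: yes

Derivation:
Initial: VV[0]=[0, 0, 0]
Initial: VV[1]=[0, 0, 0]
Initial: VV[2]=[0, 0, 0]
Event 1: SEND 2->0: VV[2][2]++ -> VV[2]=[0, 0, 1], msg_vec=[0, 0, 1]; VV[0]=max(VV[0],msg_vec) then VV[0][0]++ -> VV[0]=[1, 0, 1]
Event 2: LOCAL 0: VV[0][0]++ -> VV[0]=[2, 0, 1]
Event 3: LOCAL 0: VV[0][0]++ -> VV[0]=[3, 0, 1]
Event 4: LOCAL 2: VV[2][2]++ -> VV[2]=[0, 0, 2]
Event 5: SEND 2->0: VV[2][2]++ -> VV[2]=[0, 0, 3], msg_vec=[0, 0, 3]; VV[0]=max(VV[0],msg_vec) then VV[0][0]++ -> VV[0]=[4, 0, 3]
Event 6: SEND 2->1: VV[2][2]++ -> VV[2]=[0, 0, 4], msg_vec=[0, 0, 4]; VV[1]=max(VV[1],msg_vec) then VV[1][1]++ -> VV[1]=[0, 1, 4]
Event 7: LOCAL 1: VV[1][1]++ -> VV[1]=[0, 2, 4]
Event 8: LOCAL 1: VV[1][1]++ -> VV[1]=[0, 3, 4]
Event 9: SEND 0->1: VV[0][0]++ -> VV[0]=[5, 0, 3], msg_vec=[5, 0, 3]; VV[1]=max(VV[1],msg_vec) then VV[1][1]++ -> VV[1]=[5, 4, 4]
Event 1 stamp: [0, 0, 1]
Event 2 stamp: [2, 0, 1]
[0, 0, 1] <= [2, 0, 1]? True. Equal? False. Happens-before: True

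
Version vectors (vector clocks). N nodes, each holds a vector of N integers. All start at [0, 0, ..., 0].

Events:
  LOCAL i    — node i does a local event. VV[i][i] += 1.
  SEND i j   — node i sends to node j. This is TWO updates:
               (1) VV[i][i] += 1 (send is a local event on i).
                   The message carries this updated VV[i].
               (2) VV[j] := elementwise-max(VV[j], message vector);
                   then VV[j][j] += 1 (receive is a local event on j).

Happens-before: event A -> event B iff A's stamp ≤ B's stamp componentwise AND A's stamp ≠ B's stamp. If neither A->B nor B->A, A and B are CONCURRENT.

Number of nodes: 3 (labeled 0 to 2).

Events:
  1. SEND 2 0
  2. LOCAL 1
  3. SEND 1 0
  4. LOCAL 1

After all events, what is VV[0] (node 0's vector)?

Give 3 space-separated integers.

Initial: VV[0]=[0, 0, 0]
Initial: VV[1]=[0, 0, 0]
Initial: VV[2]=[0, 0, 0]
Event 1: SEND 2->0: VV[2][2]++ -> VV[2]=[0, 0, 1], msg_vec=[0, 0, 1]; VV[0]=max(VV[0],msg_vec) then VV[0][0]++ -> VV[0]=[1, 0, 1]
Event 2: LOCAL 1: VV[1][1]++ -> VV[1]=[0, 1, 0]
Event 3: SEND 1->0: VV[1][1]++ -> VV[1]=[0, 2, 0], msg_vec=[0, 2, 0]; VV[0]=max(VV[0],msg_vec) then VV[0][0]++ -> VV[0]=[2, 2, 1]
Event 4: LOCAL 1: VV[1][1]++ -> VV[1]=[0, 3, 0]
Final vectors: VV[0]=[2, 2, 1]; VV[1]=[0, 3, 0]; VV[2]=[0, 0, 1]

Answer: 2 2 1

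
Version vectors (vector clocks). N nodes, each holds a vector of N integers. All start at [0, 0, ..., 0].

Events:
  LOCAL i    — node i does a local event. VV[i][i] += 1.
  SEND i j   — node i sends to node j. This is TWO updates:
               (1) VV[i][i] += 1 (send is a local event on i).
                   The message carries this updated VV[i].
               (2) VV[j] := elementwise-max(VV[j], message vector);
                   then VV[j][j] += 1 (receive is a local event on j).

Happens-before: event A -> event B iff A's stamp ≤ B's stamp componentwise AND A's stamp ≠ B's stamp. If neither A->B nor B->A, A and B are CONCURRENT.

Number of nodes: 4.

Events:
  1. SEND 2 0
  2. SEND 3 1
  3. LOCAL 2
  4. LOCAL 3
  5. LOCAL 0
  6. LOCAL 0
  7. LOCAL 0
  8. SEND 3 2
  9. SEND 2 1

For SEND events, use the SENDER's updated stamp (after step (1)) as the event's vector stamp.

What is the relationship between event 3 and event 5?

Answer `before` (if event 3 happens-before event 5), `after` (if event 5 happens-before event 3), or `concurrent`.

Initial: VV[0]=[0, 0, 0, 0]
Initial: VV[1]=[0, 0, 0, 0]
Initial: VV[2]=[0, 0, 0, 0]
Initial: VV[3]=[0, 0, 0, 0]
Event 1: SEND 2->0: VV[2][2]++ -> VV[2]=[0, 0, 1, 0], msg_vec=[0, 0, 1, 0]; VV[0]=max(VV[0],msg_vec) then VV[0][0]++ -> VV[0]=[1, 0, 1, 0]
Event 2: SEND 3->1: VV[3][3]++ -> VV[3]=[0, 0, 0, 1], msg_vec=[0, 0, 0, 1]; VV[1]=max(VV[1],msg_vec) then VV[1][1]++ -> VV[1]=[0, 1, 0, 1]
Event 3: LOCAL 2: VV[2][2]++ -> VV[2]=[0, 0, 2, 0]
Event 4: LOCAL 3: VV[3][3]++ -> VV[3]=[0, 0, 0, 2]
Event 5: LOCAL 0: VV[0][0]++ -> VV[0]=[2, 0, 1, 0]
Event 6: LOCAL 0: VV[0][0]++ -> VV[0]=[3, 0, 1, 0]
Event 7: LOCAL 0: VV[0][0]++ -> VV[0]=[4, 0, 1, 0]
Event 8: SEND 3->2: VV[3][3]++ -> VV[3]=[0, 0, 0, 3], msg_vec=[0, 0, 0, 3]; VV[2]=max(VV[2],msg_vec) then VV[2][2]++ -> VV[2]=[0, 0, 3, 3]
Event 9: SEND 2->1: VV[2][2]++ -> VV[2]=[0, 0, 4, 3], msg_vec=[0, 0, 4, 3]; VV[1]=max(VV[1],msg_vec) then VV[1][1]++ -> VV[1]=[0, 2, 4, 3]
Event 3 stamp: [0, 0, 2, 0]
Event 5 stamp: [2, 0, 1, 0]
[0, 0, 2, 0] <= [2, 0, 1, 0]? False
[2, 0, 1, 0] <= [0, 0, 2, 0]? False
Relation: concurrent

Answer: concurrent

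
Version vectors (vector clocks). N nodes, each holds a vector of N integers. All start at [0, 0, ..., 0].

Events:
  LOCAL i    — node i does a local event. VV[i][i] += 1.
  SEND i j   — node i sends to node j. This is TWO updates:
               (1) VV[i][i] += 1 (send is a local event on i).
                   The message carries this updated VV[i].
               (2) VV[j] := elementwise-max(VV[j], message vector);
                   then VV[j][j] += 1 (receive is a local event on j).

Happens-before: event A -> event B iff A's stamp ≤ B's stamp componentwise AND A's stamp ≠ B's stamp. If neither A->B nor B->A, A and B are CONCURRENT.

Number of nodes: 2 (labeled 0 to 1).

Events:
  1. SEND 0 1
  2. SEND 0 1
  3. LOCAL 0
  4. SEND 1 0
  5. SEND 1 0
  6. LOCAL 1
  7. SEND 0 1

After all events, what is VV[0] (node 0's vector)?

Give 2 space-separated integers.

Initial: VV[0]=[0, 0]
Initial: VV[1]=[0, 0]
Event 1: SEND 0->1: VV[0][0]++ -> VV[0]=[1, 0], msg_vec=[1, 0]; VV[1]=max(VV[1],msg_vec) then VV[1][1]++ -> VV[1]=[1, 1]
Event 2: SEND 0->1: VV[0][0]++ -> VV[0]=[2, 0], msg_vec=[2, 0]; VV[1]=max(VV[1],msg_vec) then VV[1][1]++ -> VV[1]=[2, 2]
Event 3: LOCAL 0: VV[0][0]++ -> VV[0]=[3, 0]
Event 4: SEND 1->0: VV[1][1]++ -> VV[1]=[2, 3], msg_vec=[2, 3]; VV[0]=max(VV[0],msg_vec) then VV[0][0]++ -> VV[0]=[4, 3]
Event 5: SEND 1->0: VV[1][1]++ -> VV[1]=[2, 4], msg_vec=[2, 4]; VV[0]=max(VV[0],msg_vec) then VV[0][0]++ -> VV[0]=[5, 4]
Event 6: LOCAL 1: VV[1][1]++ -> VV[1]=[2, 5]
Event 7: SEND 0->1: VV[0][0]++ -> VV[0]=[6, 4], msg_vec=[6, 4]; VV[1]=max(VV[1],msg_vec) then VV[1][1]++ -> VV[1]=[6, 6]
Final vectors: VV[0]=[6, 4]; VV[1]=[6, 6]

Answer: 6 4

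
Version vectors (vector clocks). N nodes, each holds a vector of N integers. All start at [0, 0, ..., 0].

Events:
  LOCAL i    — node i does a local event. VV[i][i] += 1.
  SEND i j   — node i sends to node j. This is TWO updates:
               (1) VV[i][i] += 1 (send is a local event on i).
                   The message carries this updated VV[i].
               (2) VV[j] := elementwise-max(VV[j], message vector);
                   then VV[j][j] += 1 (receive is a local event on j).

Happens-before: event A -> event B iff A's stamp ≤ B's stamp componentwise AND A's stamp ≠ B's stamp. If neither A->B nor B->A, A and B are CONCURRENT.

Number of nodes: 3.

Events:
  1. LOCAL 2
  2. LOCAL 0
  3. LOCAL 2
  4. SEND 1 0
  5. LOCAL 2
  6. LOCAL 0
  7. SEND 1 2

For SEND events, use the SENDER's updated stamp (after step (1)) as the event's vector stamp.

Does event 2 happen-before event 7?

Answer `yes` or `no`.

Initial: VV[0]=[0, 0, 0]
Initial: VV[1]=[0, 0, 0]
Initial: VV[2]=[0, 0, 0]
Event 1: LOCAL 2: VV[2][2]++ -> VV[2]=[0, 0, 1]
Event 2: LOCAL 0: VV[0][0]++ -> VV[0]=[1, 0, 0]
Event 3: LOCAL 2: VV[2][2]++ -> VV[2]=[0, 0, 2]
Event 4: SEND 1->0: VV[1][1]++ -> VV[1]=[0, 1, 0], msg_vec=[0, 1, 0]; VV[0]=max(VV[0],msg_vec) then VV[0][0]++ -> VV[0]=[2, 1, 0]
Event 5: LOCAL 2: VV[2][2]++ -> VV[2]=[0, 0, 3]
Event 6: LOCAL 0: VV[0][0]++ -> VV[0]=[3, 1, 0]
Event 7: SEND 1->2: VV[1][1]++ -> VV[1]=[0, 2, 0], msg_vec=[0, 2, 0]; VV[2]=max(VV[2],msg_vec) then VV[2][2]++ -> VV[2]=[0, 2, 4]
Event 2 stamp: [1, 0, 0]
Event 7 stamp: [0, 2, 0]
[1, 0, 0] <= [0, 2, 0]? False. Equal? False. Happens-before: False

Answer: no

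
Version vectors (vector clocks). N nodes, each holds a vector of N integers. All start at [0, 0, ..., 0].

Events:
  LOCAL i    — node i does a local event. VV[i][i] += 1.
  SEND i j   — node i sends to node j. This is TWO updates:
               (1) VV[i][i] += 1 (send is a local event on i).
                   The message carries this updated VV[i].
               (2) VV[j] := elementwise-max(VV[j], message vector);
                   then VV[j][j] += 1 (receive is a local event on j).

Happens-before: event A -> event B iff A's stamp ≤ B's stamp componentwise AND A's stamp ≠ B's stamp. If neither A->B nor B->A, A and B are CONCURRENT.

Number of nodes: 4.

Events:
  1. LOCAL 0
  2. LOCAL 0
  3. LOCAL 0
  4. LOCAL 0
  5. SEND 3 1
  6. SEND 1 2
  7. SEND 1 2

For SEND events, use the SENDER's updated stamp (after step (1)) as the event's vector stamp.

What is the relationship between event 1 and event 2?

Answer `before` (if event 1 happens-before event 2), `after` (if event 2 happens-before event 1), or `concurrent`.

Answer: before

Derivation:
Initial: VV[0]=[0, 0, 0, 0]
Initial: VV[1]=[0, 0, 0, 0]
Initial: VV[2]=[0, 0, 0, 0]
Initial: VV[3]=[0, 0, 0, 0]
Event 1: LOCAL 0: VV[0][0]++ -> VV[0]=[1, 0, 0, 0]
Event 2: LOCAL 0: VV[0][0]++ -> VV[0]=[2, 0, 0, 0]
Event 3: LOCAL 0: VV[0][0]++ -> VV[0]=[3, 0, 0, 0]
Event 4: LOCAL 0: VV[0][0]++ -> VV[0]=[4, 0, 0, 0]
Event 5: SEND 3->1: VV[3][3]++ -> VV[3]=[0, 0, 0, 1], msg_vec=[0, 0, 0, 1]; VV[1]=max(VV[1],msg_vec) then VV[1][1]++ -> VV[1]=[0, 1, 0, 1]
Event 6: SEND 1->2: VV[1][1]++ -> VV[1]=[0, 2, 0, 1], msg_vec=[0, 2, 0, 1]; VV[2]=max(VV[2],msg_vec) then VV[2][2]++ -> VV[2]=[0, 2, 1, 1]
Event 7: SEND 1->2: VV[1][1]++ -> VV[1]=[0, 3, 0, 1], msg_vec=[0, 3, 0, 1]; VV[2]=max(VV[2],msg_vec) then VV[2][2]++ -> VV[2]=[0, 3, 2, 1]
Event 1 stamp: [1, 0, 0, 0]
Event 2 stamp: [2, 0, 0, 0]
[1, 0, 0, 0] <= [2, 0, 0, 0]? True
[2, 0, 0, 0] <= [1, 0, 0, 0]? False
Relation: before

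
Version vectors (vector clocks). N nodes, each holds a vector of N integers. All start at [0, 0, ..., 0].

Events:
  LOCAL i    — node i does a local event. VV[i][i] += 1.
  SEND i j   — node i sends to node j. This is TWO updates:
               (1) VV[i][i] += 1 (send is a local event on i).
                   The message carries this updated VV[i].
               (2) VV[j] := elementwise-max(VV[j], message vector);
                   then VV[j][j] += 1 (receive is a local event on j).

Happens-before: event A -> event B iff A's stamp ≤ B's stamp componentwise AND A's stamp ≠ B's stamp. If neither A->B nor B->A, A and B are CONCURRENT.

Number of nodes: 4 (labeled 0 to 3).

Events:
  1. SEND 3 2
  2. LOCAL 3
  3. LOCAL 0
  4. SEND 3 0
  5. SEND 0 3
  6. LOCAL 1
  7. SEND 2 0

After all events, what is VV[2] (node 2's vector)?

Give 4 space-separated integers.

Answer: 0 0 2 1

Derivation:
Initial: VV[0]=[0, 0, 0, 0]
Initial: VV[1]=[0, 0, 0, 0]
Initial: VV[2]=[0, 0, 0, 0]
Initial: VV[3]=[0, 0, 0, 0]
Event 1: SEND 3->2: VV[3][3]++ -> VV[3]=[0, 0, 0, 1], msg_vec=[0, 0, 0, 1]; VV[2]=max(VV[2],msg_vec) then VV[2][2]++ -> VV[2]=[0, 0, 1, 1]
Event 2: LOCAL 3: VV[3][3]++ -> VV[3]=[0, 0, 0, 2]
Event 3: LOCAL 0: VV[0][0]++ -> VV[0]=[1, 0, 0, 0]
Event 4: SEND 3->0: VV[3][3]++ -> VV[3]=[0, 0, 0, 3], msg_vec=[0, 0, 0, 3]; VV[0]=max(VV[0],msg_vec) then VV[0][0]++ -> VV[0]=[2, 0, 0, 3]
Event 5: SEND 0->3: VV[0][0]++ -> VV[0]=[3, 0, 0, 3], msg_vec=[3, 0, 0, 3]; VV[3]=max(VV[3],msg_vec) then VV[3][3]++ -> VV[3]=[3, 0, 0, 4]
Event 6: LOCAL 1: VV[1][1]++ -> VV[1]=[0, 1, 0, 0]
Event 7: SEND 2->0: VV[2][2]++ -> VV[2]=[0, 0, 2, 1], msg_vec=[0, 0, 2, 1]; VV[0]=max(VV[0],msg_vec) then VV[0][0]++ -> VV[0]=[4, 0, 2, 3]
Final vectors: VV[0]=[4, 0, 2, 3]; VV[1]=[0, 1, 0, 0]; VV[2]=[0, 0, 2, 1]; VV[3]=[3, 0, 0, 4]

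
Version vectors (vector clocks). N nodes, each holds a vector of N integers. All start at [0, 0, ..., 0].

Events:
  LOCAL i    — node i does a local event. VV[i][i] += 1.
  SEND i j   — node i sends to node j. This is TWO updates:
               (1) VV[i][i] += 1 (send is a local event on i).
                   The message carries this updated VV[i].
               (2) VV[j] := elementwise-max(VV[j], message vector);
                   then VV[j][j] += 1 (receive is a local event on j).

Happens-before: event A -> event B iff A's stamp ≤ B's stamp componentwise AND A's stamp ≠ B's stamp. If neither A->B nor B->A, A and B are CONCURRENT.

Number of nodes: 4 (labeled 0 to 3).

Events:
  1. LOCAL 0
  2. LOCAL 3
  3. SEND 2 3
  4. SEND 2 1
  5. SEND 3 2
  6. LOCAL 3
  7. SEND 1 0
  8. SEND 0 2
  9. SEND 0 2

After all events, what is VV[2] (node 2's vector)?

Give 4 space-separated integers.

Answer: 4 2 5 3

Derivation:
Initial: VV[0]=[0, 0, 0, 0]
Initial: VV[1]=[0, 0, 0, 0]
Initial: VV[2]=[0, 0, 0, 0]
Initial: VV[3]=[0, 0, 0, 0]
Event 1: LOCAL 0: VV[0][0]++ -> VV[0]=[1, 0, 0, 0]
Event 2: LOCAL 3: VV[3][3]++ -> VV[3]=[0, 0, 0, 1]
Event 3: SEND 2->3: VV[2][2]++ -> VV[2]=[0, 0, 1, 0], msg_vec=[0, 0, 1, 0]; VV[3]=max(VV[3],msg_vec) then VV[3][3]++ -> VV[3]=[0, 0, 1, 2]
Event 4: SEND 2->1: VV[2][2]++ -> VV[2]=[0, 0, 2, 0], msg_vec=[0, 0, 2, 0]; VV[1]=max(VV[1],msg_vec) then VV[1][1]++ -> VV[1]=[0, 1, 2, 0]
Event 5: SEND 3->2: VV[3][3]++ -> VV[3]=[0, 0, 1, 3], msg_vec=[0, 0, 1, 3]; VV[2]=max(VV[2],msg_vec) then VV[2][2]++ -> VV[2]=[0, 0, 3, 3]
Event 6: LOCAL 3: VV[3][3]++ -> VV[3]=[0, 0, 1, 4]
Event 7: SEND 1->0: VV[1][1]++ -> VV[1]=[0, 2, 2, 0], msg_vec=[0, 2, 2, 0]; VV[0]=max(VV[0],msg_vec) then VV[0][0]++ -> VV[0]=[2, 2, 2, 0]
Event 8: SEND 0->2: VV[0][0]++ -> VV[0]=[3, 2, 2, 0], msg_vec=[3, 2, 2, 0]; VV[2]=max(VV[2],msg_vec) then VV[2][2]++ -> VV[2]=[3, 2, 4, 3]
Event 9: SEND 0->2: VV[0][0]++ -> VV[0]=[4, 2, 2, 0], msg_vec=[4, 2, 2, 0]; VV[2]=max(VV[2],msg_vec) then VV[2][2]++ -> VV[2]=[4, 2, 5, 3]
Final vectors: VV[0]=[4, 2, 2, 0]; VV[1]=[0, 2, 2, 0]; VV[2]=[4, 2, 5, 3]; VV[3]=[0, 0, 1, 4]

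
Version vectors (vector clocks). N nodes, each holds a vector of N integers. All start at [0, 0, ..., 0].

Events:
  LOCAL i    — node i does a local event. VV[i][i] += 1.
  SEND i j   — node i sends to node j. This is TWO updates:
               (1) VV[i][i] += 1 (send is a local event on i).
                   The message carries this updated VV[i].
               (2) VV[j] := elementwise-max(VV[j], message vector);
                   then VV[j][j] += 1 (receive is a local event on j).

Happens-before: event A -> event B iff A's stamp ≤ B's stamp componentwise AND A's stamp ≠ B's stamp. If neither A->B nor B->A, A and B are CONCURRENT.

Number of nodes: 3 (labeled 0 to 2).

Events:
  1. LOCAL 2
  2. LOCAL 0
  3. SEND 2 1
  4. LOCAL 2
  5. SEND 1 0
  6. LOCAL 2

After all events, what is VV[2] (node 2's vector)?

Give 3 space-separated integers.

Answer: 0 0 4

Derivation:
Initial: VV[0]=[0, 0, 0]
Initial: VV[1]=[0, 0, 0]
Initial: VV[2]=[0, 0, 0]
Event 1: LOCAL 2: VV[2][2]++ -> VV[2]=[0, 0, 1]
Event 2: LOCAL 0: VV[0][0]++ -> VV[0]=[1, 0, 0]
Event 3: SEND 2->1: VV[2][2]++ -> VV[2]=[0, 0, 2], msg_vec=[0, 0, 2]; VV[1]=max(VV[1],msg_vec) then VV[1][1]++ -> VV[1]=[0, 1, 2]
Event 4: LOCAL 2: VV[2][2]++ -> VV[2]=[0, 0, 3]
Event 5: SEND 1->0: VV[1][1]++ -> VV[1]=[0, 2, 2], msg_vec=[0, 2, 2]; VV[0]=max(VV[0],msg_vec) then VV[0][0]++ -> VV[0]=[2, 2, 2]
Event 6: LOCAL 2: VV[2][2]++ -> VV[2]=[0, 0, 4]
Final vectors: VV[0]=[2, 2, 2]; VV[1]=[0, 2, 2]; VV[2]=[0, 0, 4]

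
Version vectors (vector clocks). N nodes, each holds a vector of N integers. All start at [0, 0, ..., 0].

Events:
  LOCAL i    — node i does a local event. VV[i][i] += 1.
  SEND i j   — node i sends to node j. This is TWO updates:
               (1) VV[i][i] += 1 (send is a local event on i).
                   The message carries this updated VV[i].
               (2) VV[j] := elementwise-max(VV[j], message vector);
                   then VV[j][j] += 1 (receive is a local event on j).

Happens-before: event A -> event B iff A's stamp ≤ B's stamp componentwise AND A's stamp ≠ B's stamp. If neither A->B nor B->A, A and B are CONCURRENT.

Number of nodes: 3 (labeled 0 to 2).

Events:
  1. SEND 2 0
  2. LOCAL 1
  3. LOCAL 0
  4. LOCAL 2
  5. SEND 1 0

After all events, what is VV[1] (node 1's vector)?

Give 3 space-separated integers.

Initial: VV[0]=[0, 0, 0]
Initial: VV[1]=[0, 0, 0]
Initial: VV[2]=[0, 0, 0]
Event 1: SEND 2->0: VV[2][2]++ -> VV[2]=[0, 0, 1], msg_vec=[0, 0, 1]; VV[0]=max(VV[0],msg_vec) then VV[0][0]++ -> VV[0]=[1, 0, 1]
Event 2: LOCAL 1: VV[1][1]++ -> VV[1]=[0, 1, 0]
Event 3: LOCAL 0: VV[0][0]++ -> VV[0]=[2, 0, 1]
Event 4: LOCAL 2: VV[2][2]++ -> VV[2]=[0, 0, 2]
Event 5: SEND 1->0: VV[1][1]++ -> VV[1]=[0, 2, 0], msg_vec=[0, 2, 0]; VV[0]=max(VV[0],msg_vec) then VV[0][0]++ -> VV[0]=[3, 2, 1]
Final vectors: VV[0]=[3, 2, 1]; VV[1]=[0, 2, 0]; VV[2]=[0, 0, 2]

Answer: 0 2 0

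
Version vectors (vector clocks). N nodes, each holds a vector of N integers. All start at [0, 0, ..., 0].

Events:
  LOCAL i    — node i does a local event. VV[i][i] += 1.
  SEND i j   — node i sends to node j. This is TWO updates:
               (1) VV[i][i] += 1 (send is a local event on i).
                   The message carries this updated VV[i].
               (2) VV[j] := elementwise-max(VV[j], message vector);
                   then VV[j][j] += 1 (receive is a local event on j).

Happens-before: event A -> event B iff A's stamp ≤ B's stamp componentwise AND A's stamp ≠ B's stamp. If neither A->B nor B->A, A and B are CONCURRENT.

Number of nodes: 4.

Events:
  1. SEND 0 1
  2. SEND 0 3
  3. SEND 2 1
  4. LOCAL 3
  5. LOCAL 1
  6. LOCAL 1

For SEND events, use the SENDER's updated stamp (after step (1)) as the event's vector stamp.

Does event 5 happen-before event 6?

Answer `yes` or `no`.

Initial: VV[0]=[0, 0, 0, 0]
Initial: VV[1]=[0, 0, 0, 0]
Initial: VV[2]=[0, 0, 0, 0]
Initial: VV[3]=[0, 0, 0, 0]
Event 1: SEND 0->1: VV[0][0]++ -> VV[0]=[1, 0, 0, 0], msg_vec=[1, 0, 0, 0]; VV[1]=max(VV[1],msg_vec) then VV[1][1]++ -> VV[1]=[1, 1, 0, 0]
Event 2: SEND 0->3: VV[0][0]++ -> VV[0]=[2, 0, 0, 0], msg_vec=[2, 0, 0, 0]; VV[3]=max(VV[3],msg_vec) then VV[3][3]++ -> VV[3]=[2, 0, 0, 1]
Event 3: SEND 2->1: VV[2][2]++ -> VV[2]=[0, 0, 1, 0], msg_vec=[0, 0, 1, 0]; VV[1]=max(VV[1],msg_vec) then VV[1][1]++ -> VV[1]=[1, 2, 1, 0]
Event 4: LOCAL 3: VV[3][3]++ -> VV[3]=[2, 0, 0, 2]
Event 5: LOCAL 1: VV[1][1]++ -> VV[1]=[1, 3, 1, 0]
Event 6: LOCAL 1: VV[1][1]++ -> VV[1]=[1, 4, 1, 0]
Event 5 stamp: [1, 3, 1, 0]
Event 6 stamp: [1, 4, 1, 0]
[1, 3, 1, 0] <= [1, 4, 1, 0]? True. Equal? False. Happens-before: True

Answer: yes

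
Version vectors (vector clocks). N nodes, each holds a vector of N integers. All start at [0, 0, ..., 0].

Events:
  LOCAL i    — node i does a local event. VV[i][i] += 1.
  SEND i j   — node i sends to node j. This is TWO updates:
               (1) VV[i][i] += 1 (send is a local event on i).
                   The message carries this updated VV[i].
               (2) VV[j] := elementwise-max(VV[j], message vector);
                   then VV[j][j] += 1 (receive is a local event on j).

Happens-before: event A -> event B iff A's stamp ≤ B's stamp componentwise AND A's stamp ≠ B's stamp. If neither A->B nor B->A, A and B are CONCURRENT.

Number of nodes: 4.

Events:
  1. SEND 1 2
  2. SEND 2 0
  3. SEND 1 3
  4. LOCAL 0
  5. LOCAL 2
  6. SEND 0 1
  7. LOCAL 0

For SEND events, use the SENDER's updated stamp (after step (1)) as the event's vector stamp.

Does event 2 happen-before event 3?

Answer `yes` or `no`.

Initial: VV[0]=[0, 0, 0, 0]
Initial: VV[1]=[0, 0, 0, 0]
Initial: VV[2]=[0, 0, 0, 0]
Initial: VV[3]=[0, 0, 0, 0]
Event 1: SEND 1->2: VV[1][1]++ -> VV[1]=[0, 1, 0, 0], msg_vec=[0, 1, 0, 0]; VV[2]=max(VV[2],msg_vec) then VV[2][2]++ -> VV[2]=[0, 1, 1, 0]
Event 2: SEND 2->0: VV[2][2]++ -> VV[2]=[0, 1, 2, 0], msg_vec=[0, 1, 2, 0]; VV[0]=max(VV[0],msg_vec) then VV[0][0]++ -> VV[0]=[1, 1, 2, 0]
Event 3: SEND 1->3: VV[1][1]++ -> VV[1]=[0, 2, 0, 0], msg_vec=[0, 2, 0, 0]; VV[3]=max(VV[3],msg_vec) then VV[3][3]++ -> VV[3]=[0, 2, 0, 1]
Event 4: LOCAL 0: VV[0][0]++ -> VV[0]=[2, 1, 2, 0]
Event 5: LOCAL 2: VV[2][2]++ -> VV[2]=[0, 1, 3, 0]
Event 6: SEND 0->1: VV[0][0]++ -> VV[0]=[3, 1, 2, 0], msg_vec=[3, 1, 2, 0]; VV[1]=max(VV[1],msg_vec) then VV[1][1]++ -> VV[1]=[3, 3, 2, 0]
Event 7: LOCAL 0: VV[0][0]++ -> VV[0]=[4, 1, 2, 0]
Event 2 stamp: [0, 1, 2, 0]
Event 3 stamp: [0, 2, 0, 0]
[0, 1, 2, 0] <= [0, 2, 0, 0]? False. Equal? False. Happens-before: False

Answer: no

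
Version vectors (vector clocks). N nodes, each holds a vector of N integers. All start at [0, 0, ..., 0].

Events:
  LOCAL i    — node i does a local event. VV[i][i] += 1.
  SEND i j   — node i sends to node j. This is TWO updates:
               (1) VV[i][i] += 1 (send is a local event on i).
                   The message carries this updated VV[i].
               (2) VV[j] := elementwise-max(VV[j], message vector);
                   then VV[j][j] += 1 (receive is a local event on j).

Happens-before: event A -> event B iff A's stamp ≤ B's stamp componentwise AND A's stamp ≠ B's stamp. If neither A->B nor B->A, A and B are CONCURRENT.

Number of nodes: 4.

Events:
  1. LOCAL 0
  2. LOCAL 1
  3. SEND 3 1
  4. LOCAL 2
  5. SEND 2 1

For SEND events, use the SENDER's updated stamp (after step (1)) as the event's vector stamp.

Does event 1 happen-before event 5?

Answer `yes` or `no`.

Answer: no

Derivation:
Initial: VV[0]=[0, 0, 0, 0]
Initial: VV[1]=[0, 0, 0, 0]
Initial: VV[2]=[0, 0, 0, 0]
Initial: VV[3]=[0, 0, 0, 0]
Event 1: LOCAL 0: VV[0][0]++ -> VV[0]=[1, 0, 0, 0]
Event 2: LOCAL 1: VV[1][1]++ -> VV[1]=[0, 1, 0, 0]
Event 3: SEND 3->1: VV[3][3]++ -> VV[3]=[0, 0, 0, 1], msg_vec=[0, 0, 0, 1]; VV[1]=max(VV[1],msg_vec) then VV[1][1]++ -> VV[1]=[0, 2, 0, 1]
Event 4: LOCAL 2: VV[2][2]++ -> VV[2]=[0, 0, 1, 0]
Event 5: SEND 2->1: VV[2][2]++ -> VV[2]=[0, 0, 2, 0], msg_vec=[0, 0, 2, 0]; VV[1]=max(VV[1],msg_vec) then VV[1][1]++ -> VV[1]=[0, 3, 2, 1]
Event 1 stamp: [1, 0, 0, 0]
Event 5 stamp: [0, 0, 2, 0]
[1, 0, 0, 0] <= [0, 0, 2, 0]? False. Equal? False. Happens-before: False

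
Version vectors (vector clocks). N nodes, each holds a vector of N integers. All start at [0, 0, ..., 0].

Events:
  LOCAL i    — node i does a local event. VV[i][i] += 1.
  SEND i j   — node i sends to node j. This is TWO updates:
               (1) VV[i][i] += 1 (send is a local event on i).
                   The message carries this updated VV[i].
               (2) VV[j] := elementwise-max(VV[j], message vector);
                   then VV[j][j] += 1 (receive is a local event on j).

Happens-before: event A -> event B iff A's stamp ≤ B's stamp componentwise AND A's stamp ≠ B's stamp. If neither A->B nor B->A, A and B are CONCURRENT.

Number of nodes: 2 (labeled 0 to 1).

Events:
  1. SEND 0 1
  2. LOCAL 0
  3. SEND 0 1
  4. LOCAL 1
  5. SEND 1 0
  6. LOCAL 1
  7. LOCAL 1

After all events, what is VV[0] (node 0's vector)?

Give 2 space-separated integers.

Initial: VV[0]=[0, 0]
Initial: VV[1]=[0, 0]
Event 1: SEND 0->1: VV[0][0]++ -> VV[0]=[1, 0], msg_vec=[1, 0]; VV[1]=max(VV[1],msg_vec) then VV[1][1]++ -> VV[1]=[1, 1]
Event 2: LOCAL 0: VV[0][0]++ -> VV[0]=[2, 0]
Event 3: SEND 0->1: VV[0][0]++ -> VV[0]=[3, 0], msg_vec=[3, 0]; VV[1]=max(VV[1],msg_vec) then VV[1][1]++ -> VV[1]=[3, 2]
Event 4: LOCAL 1: VV[1][1]++ -> VV[1]=[3, 3]
Event 5: SEND 1->0: VV[1][1]++ -> VV[1]=[3, 4], msg_vec=[3, 4]; VV[0]=max(VV[0],msg_vec) then VV[0][0]++ -> VV[0]=[4, 4]
Event 6: LOCAL 1: VV[1][1]++ -> VV[1]=[3, 5]
Event 7: LOCAL 1: VV[1][1]++ -> VV[1]=[3, 6]
Final vectors: VV[0]=[4, 4]; VV[1]=[3, 6]

Answer: 4 4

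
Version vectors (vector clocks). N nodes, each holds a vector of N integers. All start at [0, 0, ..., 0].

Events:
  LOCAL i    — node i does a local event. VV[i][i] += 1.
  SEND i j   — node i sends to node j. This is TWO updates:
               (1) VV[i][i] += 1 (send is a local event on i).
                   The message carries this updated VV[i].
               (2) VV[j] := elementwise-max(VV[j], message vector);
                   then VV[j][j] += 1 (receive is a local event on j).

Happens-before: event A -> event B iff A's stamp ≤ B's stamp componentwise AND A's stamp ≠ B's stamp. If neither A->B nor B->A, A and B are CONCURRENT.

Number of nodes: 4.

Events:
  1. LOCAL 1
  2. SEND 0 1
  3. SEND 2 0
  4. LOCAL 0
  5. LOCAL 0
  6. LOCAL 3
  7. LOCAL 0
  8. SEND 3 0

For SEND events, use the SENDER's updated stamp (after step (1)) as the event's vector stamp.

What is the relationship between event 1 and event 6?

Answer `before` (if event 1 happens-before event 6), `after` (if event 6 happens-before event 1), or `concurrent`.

Initial: VV[0]=[0, 0, 0, 0]
Initial: VV[1]=[0, 0, 0, 0]
Initial: VV[2]=[0, 0, 0, 0]
Initial: VV[3]=[0, 0, 0, 0]
Event 1: LOCAL 1: VV[1][1]++ -> VV[1]=[0, 1, 0, 0]
Event 2: SEND 0->1: VV[0][0]++ -> VV[0]=[1, 0, 0, 0], msg_vec=[1, 0, 0, 0]; VV[1]=max(VV[1],msg_vec) then VV[1][1]++ -> VV[1]=[1, 2, 0, 0]
Event 3: SEND 2->0: VV[2][2]++ -> VV[2]=[0, 0, 1, 0], msg_vec=[0, 0, 1, 0]; VV[0]=max(VV[0],msg_vec) then VV[0][0]++ -> VV[0]=[2, 0, 1, 0]
Event 4: LOCAL 0: VV[0][0]++ -> VV[0]=[3, 0, 1, 0]
Event 5: LOCAL 0: VV[0][0]++ -> VV[0]=[4, 0, 1, 0]
Event 6: LOCAL 3: VV[3][3]++ -> VV[3]=[0, 0, 0, 1]
Event 7: LOCAL 0: VV[0][0]++ -> VV[0]=[5, 0, 1, 0]
Event 8: SEND 3->0: VV[3][3]++ -> VV[3]=[0, 0, 0, 2], msg_vec=[0, 0, 0, 2]; VV[0]=max(VV[0],msg_vec) then VV[0][0]++ -> VV[0]=[6, 0, 1, 2]
Event 1 stamp: [0, 1, 0, 0]
Event 6 stamp: [0, 0, 0, 1]
[0, 1, 0, 0] <= [0, 0, 0, 1]? False
[0, 0, 0, 1] <= [0, 1, 0, 0]? False
Relation: concurrent

Answer: concurrent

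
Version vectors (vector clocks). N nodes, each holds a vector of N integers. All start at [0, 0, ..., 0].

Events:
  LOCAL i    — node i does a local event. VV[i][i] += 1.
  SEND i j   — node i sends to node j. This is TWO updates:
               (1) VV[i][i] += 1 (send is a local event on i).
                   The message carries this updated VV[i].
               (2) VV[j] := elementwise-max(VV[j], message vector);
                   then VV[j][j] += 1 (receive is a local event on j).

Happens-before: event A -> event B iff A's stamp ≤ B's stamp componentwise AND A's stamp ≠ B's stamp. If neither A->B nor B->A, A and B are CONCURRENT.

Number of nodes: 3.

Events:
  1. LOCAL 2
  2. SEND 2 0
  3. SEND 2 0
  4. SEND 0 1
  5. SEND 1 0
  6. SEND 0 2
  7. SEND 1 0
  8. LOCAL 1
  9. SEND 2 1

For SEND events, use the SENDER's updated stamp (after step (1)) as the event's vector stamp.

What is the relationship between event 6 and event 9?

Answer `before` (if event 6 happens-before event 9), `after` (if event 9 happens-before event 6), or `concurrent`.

Initial: VV[0]=[0, 0, 0]
Initial: VV[1]=[0, 0, 0]
Initial: VV[2]=[0, 0, 0]
Event 1: LOCAL 2: VV[2][2]++ -> VV[2]=[0, 0, 1]
Event 2: SEND 2->0: VV[2][2]++ -> VV[2]=[0, 0, 2], msg_vec=[0, 0, 2]; VV[0]=max(VV[0],msg_vec) then VV[0][0]++ -> VV[0]=[1, 0, 2]
Event 3: SEND 2->0: VV[2][2]++ -> VV[2]=[0, 0, 3], msg_vec=[0, 0, 3]; VV[0]=max(VV[0],msg_vec) then VV[0][0]++ -> VV[0]=[2, 0, 3]
Event 4: SEND 0->1: VV[0][0]++ -> VV[0]=[3, 0, 3], msg_vec=[3, 0, 3]; VV[1]=max(VV[1],msg_vec) then VV[1][1]++ -> VV[1]=[3, 1, 3]
Event 5: SEND 1->0: VV[1][1]++ -> VV[1]=[3, 2, 3], msg_vec=[3, 2, 3]; VV[0]=max(VV[0],msg_vec) then VV[0][0]++ -> VV[0]=[4, 2, 3]
Event 6: SEND 0->2: VV[0][0]++ -> VV[0]=[5, 2, 3], msg_vec=[5, 2, 3]; VV[2]=max(VV[2],msg_vec) then VV[2][2]++ -> VV[2]=[5, 2, 4]
Event 7: SEND 1->0: VV[1][1]++ -> VV[1]=[3, 3, 3], msg_vec=[3, 3, 3]; VV[0]=max(VV[0],msg_vec) then VV[0][0]++ -> VV[0]=[6, 3, 3]
Event 8: LOCAL 1: VV[1][1]++ -> VV[1]=[3, 4, 3]
Event 9: SEND 2->1: VV[2][2]++ -> VV[2]=[5, 2, 5], msg_vec=[5, 2, 5]; VV[1]=max(VV[1],msg_vec) then VV[1][1]++ -> VV[1]=[5, 5, 5]
Event 6 stamp: [5, 2, 3]
Event 9 stamp: [5, 2, 5]
[5, 2, 3] <= [5, 2, 5]? True
[5, 2, 5] <= [5, 2, 3]? False
Relation: before

Answer: before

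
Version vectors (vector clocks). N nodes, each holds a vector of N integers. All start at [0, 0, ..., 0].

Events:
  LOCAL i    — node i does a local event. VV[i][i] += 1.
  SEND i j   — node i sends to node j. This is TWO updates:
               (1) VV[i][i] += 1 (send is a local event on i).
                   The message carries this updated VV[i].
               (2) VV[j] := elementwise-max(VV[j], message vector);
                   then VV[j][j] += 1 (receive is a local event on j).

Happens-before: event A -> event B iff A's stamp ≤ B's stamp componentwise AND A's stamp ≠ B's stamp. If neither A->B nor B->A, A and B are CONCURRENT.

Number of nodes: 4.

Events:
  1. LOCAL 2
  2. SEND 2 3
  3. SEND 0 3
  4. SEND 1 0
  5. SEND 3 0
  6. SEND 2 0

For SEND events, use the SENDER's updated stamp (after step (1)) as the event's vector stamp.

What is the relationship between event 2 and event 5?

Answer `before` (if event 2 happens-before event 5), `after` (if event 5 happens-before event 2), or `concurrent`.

Initial: VV[0]=[0, 0, 0, 0]
Initial: VV[1]=[0, 0, 0, 0]
Initial: VV[2]=[0, 0, 0, 0]
Initial: VV[3]=[0, 0, 0, 0]
Event 1: LOCAL 2: VV[2][2]++ -> VV[2]=[0, 0, 1, 0]
Event 2: SEND 2->3: VV[2][2]++ -> VV[2]=[0, 0, 2, 0], msg_vec=[0, 0, 2, 0]; VV[3]=max(VV[3],msg_vec) then VV[3][3]++ -> VV[3]=[0, 0, 2, 1]
Event 3: SEND 0->3: VV[0][0]++ -> VV[0]=[1, 0, 0, 0], msg_vec=[1, 0, 0, 0]; VV[3]=max(VV[3],msg_vec) then VV[3][3]++ -> VV[3]=[1, 0, 2, 2]
Event 4: SEND 1->0: VV[1][1]++ -> VV[1]=[0, 1, 0, 0], msg_vec=[0, 1, 0, 0]; VV[0]=max(VV[0],msg_vec) then VV[0][0]++ -> VV[0]=[2, 1, 0, 0]
Event 5: SEND 3->0: VV[3][3]++ -> VV[3]=[1, 0, 2, 3], msg_vec=[1, 0, 2, 3]; VV[0]=max(VV[0],msg_vec) then VV[0][0]++ -> VV[0]=[3, 1, 2, 3]
Event 6: SEND 2->0: VV[2][2]++ -> VV[2]=[0, 0, 3, 0], msg_vec=[0, 0, 3, 0]; VV[0]=max(VV[0],msg_vec) then VV[0][0]++ -> VV[0]=[4, 1, 3, 3]
Event 2 stamp: [0, 0, 2, 0]
Event 5 stamp: [1, 0, 2, 3]
[0, 0, 2, 0] <= [1, 0, 2, 3]? True
[1, 0, 2, 3] <= [0, 0, 2, 0]? False
Relation: before

Answer: before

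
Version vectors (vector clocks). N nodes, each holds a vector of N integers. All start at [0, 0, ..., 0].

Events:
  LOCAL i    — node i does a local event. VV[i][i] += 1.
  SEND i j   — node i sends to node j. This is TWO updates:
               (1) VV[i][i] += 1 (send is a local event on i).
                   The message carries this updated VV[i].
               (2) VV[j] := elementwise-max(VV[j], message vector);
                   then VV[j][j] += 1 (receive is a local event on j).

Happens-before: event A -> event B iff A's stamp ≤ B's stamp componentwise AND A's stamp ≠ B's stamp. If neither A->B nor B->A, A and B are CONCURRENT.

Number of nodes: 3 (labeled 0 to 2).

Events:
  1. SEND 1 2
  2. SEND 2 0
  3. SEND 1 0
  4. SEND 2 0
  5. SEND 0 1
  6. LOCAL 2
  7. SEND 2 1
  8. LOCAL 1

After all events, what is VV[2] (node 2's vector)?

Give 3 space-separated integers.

Answer: 0 1 5

Derivation:
Initial: VV[0]=[0, 0, 0]
Initial: VV[1]=[0, 0, 0]
Initial: VV[2]=[0, 0, 0]
Event 1: SEND 1->2: VV[1][1]++ -> VV[1]=[0, 1, 0], msg_vec=[0, 1, 0]; VV[2]=max(VV[2],msg_vec) then VV[2][2]++ -> VV[2]=[0, 1, 1]
Event 2: SEND 2->0: VV[2][2]++ -> VV[2]=[0, 1, 2], msg_vec=[0, 1, 2]; VV[0]=max(VV[0],msg_vec) then VV[0][0]++ -> VV[0]=[1, 1, 2]
Event 3: SEND 1->0: VV[1][1]++ -> VV[1]=[0, 2, 0], msg_vec=[0, 2, 0]; VV[0]=max(VV[0],msg_vec) then VV[0][0]++ -> VV[0]=[2, 2, 2]
Event 4: SEND 2->0: VV[2][2]++ -> VV[2]=[0, 1, 3], msg_vec=[0, 1, 3]; VV[0]=max(VV[0],msg_vec) then VV[0][0]++ -> VV[0]=[3, 2, 3]
Event 5: SEND 0->1: VV[0][0]++ -> VV[0]=[4, 2, 3], msg_vec=[4, 2, 3]; VV[1]=max(VV[1],msg_vec) then VV[1][1]++ -> VV[1]=[4, 3, 3]
Event 6: LOCAL 2: VV[2][2]++ -> VV[2]=[0, 1, 4]
Event 7: SEND 2->1: VV[2][2]++ -> VV[2]=[0, 1, 5], msg_vec=[0, 1, 5]; VV[1]=max(VV[1],msg_vec) then VV[1][1]++ -> VV[1]=[4, 4, 5]
Event 8: LOCAL 1: VV[1][1]++ -> VV[1]=[4, 5, 5]
Final vectors: VV[0]=[4, 2, 3]; VV[1]=[4, 5, 5]; VV[2]=[0, 1, 5]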